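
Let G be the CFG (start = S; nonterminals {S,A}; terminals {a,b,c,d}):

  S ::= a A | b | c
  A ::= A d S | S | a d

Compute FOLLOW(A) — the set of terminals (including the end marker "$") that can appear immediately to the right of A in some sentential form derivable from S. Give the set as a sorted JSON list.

FIRST iteration:
round 1:
  A via A→a d: +{a}
  S via S→a A: +{a}
  S via S→b: +{b}
  S via S→c: +{c}
  FIRST(S)={a,b,c}  FIRST(A)={a}
round 2:
  A via A→S: +{b,c}
  FIRST(S)={a,b,c}  FIRST(A)={a,b,c}
round 3: — fixpoint
  FIRST(S)={a,b,c}  FIRST(A)={a,b,c}

Compute FOLLOW by fixpoint:
seed FOLLOW(S) with $
iter 1:
  A→A d S: FOLLOW(A) ⊇ FIRST(d) = {d}; new: +{d}
  A→A d S: FOLLOW(S) ⊇ FOLLOW(A) ⊇ {d}; new: +{d}
  S→a A: FOLLOW(A) ⊇ FOLLOW(S) ⊇ {$,d}; new: +{$}
  S: {$,d}  A: {$,d}
iter 2: (stable)
  S: {$,d}  A: {$,d}

FOLLOW(A) = ["$", "d"]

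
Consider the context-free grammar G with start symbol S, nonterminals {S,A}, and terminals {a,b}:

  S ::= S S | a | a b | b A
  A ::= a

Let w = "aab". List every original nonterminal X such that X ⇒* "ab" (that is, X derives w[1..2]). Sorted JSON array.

CNF form of G:
  S -> S S | T0 T1 | T1 A | a
  A -> a
  T0 -> a
  T1 -> b

Fill CYK table bottom-up (cells [i..j] with 1 ≤ i ≤ j ≤ 2 only):
  T[1,1] 'a' = {A,S,T0}  orig:{A,S}
  T[2,2] 'b' = {T1}  orig:{}
  T[1,2] 'ab' = {S}

Original NTs in T[1,2] deriving "ab": ["S"]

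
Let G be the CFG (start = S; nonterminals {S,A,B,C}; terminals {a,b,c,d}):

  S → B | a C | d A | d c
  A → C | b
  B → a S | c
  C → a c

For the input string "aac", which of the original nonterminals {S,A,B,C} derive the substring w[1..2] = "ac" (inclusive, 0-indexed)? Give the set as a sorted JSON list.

Convert to CNF:
  S -> T0 C | T0 S | T2 A | T2 T1 | c
  A -> T0 T1 | b
  B -> T0 S | c
  C -> T0 T1
  T0 -> a
  T1 -> c
  T2 -> d

CYK table (by increasing span) — only the sub-triangle for w[1..2]:
  [1..1]={T0}  "a"  orig:{}
  [2..2]={B,S,T1}  "c"  orig:{B,S}
  [1..2]={A,B,C,S}  "ac"

Original NTs in T[1,2] deriving "ac": ["A", "B", "C", "S"]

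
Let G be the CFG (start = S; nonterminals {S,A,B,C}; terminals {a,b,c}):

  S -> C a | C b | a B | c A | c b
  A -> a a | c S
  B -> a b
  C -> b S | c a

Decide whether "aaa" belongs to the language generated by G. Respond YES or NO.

CNF form of G:
  S -> C T0 | C T2 | T0 B | T1 A | T1 T2
  A -> T0 T0 | T1 S
  B -> T0 T2
  C -> T1 T0 | T2 S
  T0 -> a
  T1 -> c
  T2 -> b

CYK fill:
  [0..0]={T0}  "a"  orig:{}
  [1..1]={T0}  "a"  orig:{}
  [2..2]={T0}  "a"  orig:{}
  [0..1]={A}  "aa"
  [1..2]={A}  "aa"
  [0..2]=∅  "aaa"

S ∉ T[0,2] ⇒ NO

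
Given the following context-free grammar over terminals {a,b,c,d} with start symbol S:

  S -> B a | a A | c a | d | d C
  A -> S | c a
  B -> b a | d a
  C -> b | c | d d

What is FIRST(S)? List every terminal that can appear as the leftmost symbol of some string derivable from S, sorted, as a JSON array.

FIRST sets, iterate to fixpoint:
round 1:
  A via A→c a: +{c}
  B via B→b a: +{b}
  B via B→d a: +{d}
  C via C→b: +{b}
  C via C→c: +{c}
  C via C→d d: +{d}
  S via S→B a: +{b,d}
  S via S→a A: +{a}
  S via S→c a: +{c}
  S: {a,b,c,d}  A: {c}  B: {b,d}  C: {b,c,d}
round 2:
  A via A→S: +{a,b,d}
  S: {a,b,c,d}  A: {a,b,c,d}  B: {b,d}  C: {b,c,d}
round 3: (no change)
  S: {a,b,c,d}  A: {a,b,c,d}  B: {b,d}  C: {b,c,d}

FIRST(S) = ["a", "b", "c", "d"]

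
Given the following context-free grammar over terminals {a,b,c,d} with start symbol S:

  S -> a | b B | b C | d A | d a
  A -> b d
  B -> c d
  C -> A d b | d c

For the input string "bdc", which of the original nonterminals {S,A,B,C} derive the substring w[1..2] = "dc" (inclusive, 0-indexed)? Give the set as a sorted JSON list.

CNF form of G:
  S -> T0 B | T0 C | T1 A | T1 T3 | a
  A -> T0 T1
  B -> T2 T1
  C -> A X4 | T1 T2
  T0 -> b
  T1 -> d
  T2 -> c
  T3 -> a
  X4 -> T1 T0

CYK fill — only the sub-triangle for w[1..2]:
  [1..1]={T1}  "d"  orig:{}
  [2..2]={T2}  "c"  orig:{}
  [1..2]={C}  "dc"

Original NTs in T[1,2] deriving "dc": ["C"]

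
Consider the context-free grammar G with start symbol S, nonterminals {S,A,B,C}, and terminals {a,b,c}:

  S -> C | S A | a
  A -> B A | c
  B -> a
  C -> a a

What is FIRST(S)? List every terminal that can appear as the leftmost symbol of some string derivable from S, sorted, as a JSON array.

Compute FIRST by fixpoint:
iter 1:
  A via A→c: +{c}
  B via B→a: +{a}
  C via C→a a: +{a}
  S via S→C: +{a}
  FIRST(S)={a}  FIRST(A)={c}  FIRST(B)={a}  FIRST(C)={a}
iter 2:
  A via A→B A: +{a}
  FIRST(S)={a}  FIRST(A)={a,c}  FIRST(B)={a}  FIRST(C)={a}
iter 3: done
  FIRST(S)={a}  FIRST(A)={a,c}  FIRST(B)={a}  FIRST(C)={a}

FIRST(S) = ["a"]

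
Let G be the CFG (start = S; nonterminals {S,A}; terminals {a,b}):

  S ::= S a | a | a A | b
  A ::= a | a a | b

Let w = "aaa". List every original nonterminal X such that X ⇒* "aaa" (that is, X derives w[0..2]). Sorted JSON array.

CNF form of G:
  S -> S T0 | T0 A | a | b
  A -> T0 T0 | a | b
  T0 -> a

CYK fill — only the sub-triangle for w[0..2]:
  T[0,0] 'a' = {A,S,T0}  orig:{A,S}
  T[1,1] 'a' = {A,S,T0}  orig:{A,S}
  T[2,2] 'a' = {A,S,T0}  orig:{A,S}
  T[0,1] 'aa' = {A,S}
  T[1,2] 'aa' = {A,S}
  T[0,2] 'aaa' = {S}

Original NTs in T[0,2] deriving "aaa": ["S"]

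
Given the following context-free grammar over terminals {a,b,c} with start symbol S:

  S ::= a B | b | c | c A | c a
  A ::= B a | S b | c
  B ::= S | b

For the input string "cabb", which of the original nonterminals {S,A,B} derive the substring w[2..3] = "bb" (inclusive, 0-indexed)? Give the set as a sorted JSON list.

CNF form of G:
  S -> T0 B | T2 A | T2 T0 | b | c
  A -> B T0 | S T1 | c
  B -> T0 B | T2 A | T2 T0 | b | c
  T0 -> a
  T1 -> b
  T2 -> c

CYK fill — only the sub-triangle for w[2..3]:
  [2..2]={B,S,T1}  "b"  orig:{B,S}
  [3..3]={B,S,T1}  "b"  orig:{B,S}
  [2..3]={A}  "bb"

Original NTs in T[2,3] deriving "bb": ["A"]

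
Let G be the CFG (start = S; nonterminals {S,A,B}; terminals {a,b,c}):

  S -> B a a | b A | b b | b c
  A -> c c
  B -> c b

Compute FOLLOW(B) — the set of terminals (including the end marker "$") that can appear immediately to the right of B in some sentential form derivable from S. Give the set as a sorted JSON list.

FIRST iteration:
[1]
  A via A→c c: +{c}
  B via B→c b: +{c}
  S via S→B a a: +{c}
  S via S→b A: +{b}
  S: {b,c}  A: {c}  B: {c}
[2] done
  S: {b,c}  A: {c}  B: {c}

FOLLOW sets:
seed FOLLOW(S) with $
[1]
  S→B a a: FOLLOW(B) ⊇ FIRST(a) = {a}; new: +{a}
  S→b A: FOLLOW(A) ⊇ FOLLOW(S) ⊇ {$}; new: +{$}
  S: {$}  A: {$}  B: {a}
[2] done
  S: {$}  A: {$}  B: {a}

FOLLOW(B) = ["a"]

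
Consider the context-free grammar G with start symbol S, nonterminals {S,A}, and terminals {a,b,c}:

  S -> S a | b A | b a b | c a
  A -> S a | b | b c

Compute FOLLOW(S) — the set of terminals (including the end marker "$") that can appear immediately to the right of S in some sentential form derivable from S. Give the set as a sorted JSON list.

FIRST sets, iterate to fixpoint:
round 1:
  A via A→b: +{b}
  S via S→b A: +{b}
  S via S→c a: +{c}
  S: {b,c}  A: {b}
round 2:
  A via A→S a: +{c}
  S: {b,c}  A: {b,c}
round 3: (stable)
  S: {b,c}  A: {b,c}

FOLLOW iteration:
initialize: $ ∈ FOLLOW(S)
round 1:
  A→S a: FOLLOW(S) ⊇ FIRST(a) = {a}; new: +{a}
  S→b A: FOLLOW(A) ⊇ FOLLOW(S) ⊇ {$,a}; new: +{$,a}
  FOLLOW(S)={$,a}  FOLLOW(A)={$,a}
round 2: (stable)
  FOLLOW(S)={$,a}  FOLLOW(A)={$,a}

FOLLOW(S) = ["$", "a"]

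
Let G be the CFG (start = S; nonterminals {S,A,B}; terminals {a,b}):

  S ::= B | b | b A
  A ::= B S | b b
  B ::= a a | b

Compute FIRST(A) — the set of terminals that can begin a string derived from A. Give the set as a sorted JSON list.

FIRST iteration:
iter 1:
  A via A→b b: +{b}
  B via B→a a: +{a}
  B via B→b: +{b}
  S via S→B: +{a,b}
  FIRST[S]={a,b}  FIRST[A]={b}  FIRST[B]={a,b}
iter 2:
  A via A→B S: +{a}
  FIRST[S]={a,b}  FIRST[A]={a,b}  FIRST[B]={a,b}
iter 3: — fixpoint
  FIRST[S]={a,b}  FIRST[A]={a,b}  FIRST[B]={a,b}

FIRST(A) = ["a", "b"]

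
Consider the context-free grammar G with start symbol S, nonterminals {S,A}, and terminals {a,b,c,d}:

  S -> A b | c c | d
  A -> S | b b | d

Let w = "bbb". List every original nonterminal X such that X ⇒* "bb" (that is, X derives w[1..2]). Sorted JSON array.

Convert to CNF:
  S -> A T0 | T1 T1 | d
  A -> A T0 | T0 T0 | T1 T1 | d
  T0 -> b
  T1 -> c

Fill CYK table bottom-up, restricted to cells inside w[1..2]:
  cell(1,1) b: {T0}  orig:{}
  cell(2,2) b: {T0}  orig:{}
  cell(1,2) bb: {A}

Original NTs in T[1,2] deriving "bb": ["A"]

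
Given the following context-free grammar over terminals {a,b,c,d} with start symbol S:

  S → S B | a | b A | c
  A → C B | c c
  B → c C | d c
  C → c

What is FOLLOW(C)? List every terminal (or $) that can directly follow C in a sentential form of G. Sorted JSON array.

FIRST iteration:
[1]
  A via A→c c: +{c}
  B via B→c C: +{c}
  B via B→d c: +{d}
  C via C→c: +{c}
  S via S→a: +{a}
  S via S→b A: +{b}
  S via S→c: +{c}
  FIRST[S]={a,b,c}  FIRST[A]={c}  FIRST[B]={c,d}  FIRST[C]={c}
[2] (no change)
  FIRST[S]={a,b,c}  FIRST[A]={c}  FIRST[B]={c,d}  FIRST[C]={c}

FOLLOW iteration:
initialize: $ ∈ FOLLOW(S)
iter 1:
  A→C B: FOLLOW(C) ⊇ FIRST(B) = {c,d}; new: +{c,d}
  S→S B: FOLLOW(S) ⊇ FIRST(B) = {c,d}; new: +{c,d}
  S→S B: FOLLOW(B) ⊇ FOLLOW(S) ⊇ {$,c,d}; new: +{$,c,d}
  S→b A: FOLLOW(A) ⊇ FOLLOW(S) ⊇ {$,c,d}; new: +{$,c,d}
  FOLLOW[S]={$,c,d}  FOLLOW[A]={$,c,d}  FOLLOW[B]={$,c,d}  FOLLOW[C]={c,d}
iter 2:
  B→c C: FOLLOW(C) ⊇ FOLLOW(B) ⊇ {$,c,d}; new: +{$}
  FOLLOW[S]={$,c,d}  FOLLOW[A]={$,c,d}  FOLLOW[B]={$,c,d}  FOLLOW[C]={$,c,d}
iter 3: — fixpoint
  FOLLOW[S]={$,c,d}  FOLLOW[A]={$,c,d}  FOLLOW[B]={$,c,d}  FOLLOW[C]={$,c,d}

FOLLOW(C) = ["$", "c", "d"]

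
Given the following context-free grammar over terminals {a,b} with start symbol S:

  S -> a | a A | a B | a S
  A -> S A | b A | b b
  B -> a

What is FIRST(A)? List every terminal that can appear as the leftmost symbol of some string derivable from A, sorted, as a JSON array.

FIRST iteration:
[1]
  A via A→b A: +{b}
  B via B→a: +{a}
  S via S→a: +{a}
  FIRST(S)={a}  FIRST(A)={b}  FIRST(B)={a}
[2]
  A via A→S A: +{a}
  FIRST(S)={a}  FIRST(A)={a,b}  FIRST(B)={a}
[3] (stable)
  FIRST(S)={a}  FIRST(A)={a,b}  FIRST(B)={a}

FIRST(A) = ["a", "b"]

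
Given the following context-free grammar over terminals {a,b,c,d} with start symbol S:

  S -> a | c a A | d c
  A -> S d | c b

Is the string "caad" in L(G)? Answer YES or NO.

CNF form of G:
  S -> T0 T1 | T1 X4 | a
  A -> S T0 | T1 T2
  T0 -> d
  T1 -> c
  T2 -> b
  T3 -> a
  X4 -> T3 A

CYK fill:
  [0..0]={T1}  "c"  orig:{}
  [1..1]={S,T3}  "a"  orig:{S}
  [2..2]={S,T3}  "a"  orig:{S}
  [3..3]={T0}  "d"  orig:{}
  [0..1]=∅  "ca"
  [1..2]=∅  "aa"
  [2..3]={A}  "ad"
  [0..2]=∅  "caa"
  [1..3]={X4}  "aad"  orig:{}
  [0..3]={S}  "caad"

S ∈ T[0,3] ⇒ YES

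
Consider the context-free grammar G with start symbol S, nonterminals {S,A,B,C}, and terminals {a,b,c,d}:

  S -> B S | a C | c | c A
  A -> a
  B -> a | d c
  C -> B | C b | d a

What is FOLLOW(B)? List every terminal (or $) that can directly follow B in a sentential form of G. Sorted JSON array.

FIRST sets, iterate to fixpoint:
[1]
  A via A→a: +{a}
  B via B→a: +{a}
  B via B→d c: +{d}
  C via C→B: +{a,d}
  S via S→B S: +{a,d}
  S via S→c: +{c}
  S: {a,c,d}  A: {a}  B: {a,d}  C: {a,d}
[2] (no change)
  S: {a,c,d}  A: {a}  B: {a,d}  C: {a,d}

FOLLOW iteration:
initialize: $ ∈ FOLLOW(S)
pass 1:
  C→C b: FOLLOW(C) ⊇ FIRST(b) = {b}; new: +{b}
  S→B S: FOLLOW(B) ⊇ FIRST(S) = {a,c,d}; new: +{a,c,d}
  S→a C: FOLLOW(C) ⊇ FOLLOW(S) ⊇ {$}; new: +{$}
  S→c A: FOLLOW(A) ⊇ FOLLOW(S) ⊇ {$}; new: +{$}
  S: {$}  A: {$}  B: {a,c,d}  C: {$,b}
pass 2:
  C→B: FOLLOW(B) ⊇ FOLLOW(C) ⊇ {$,b}; new: +{$,b}
  S: {$}  A: {$}  B: {$,a,b,c,d}  C: {$,b}
pass 3: (stable)
  S: {$}  A: {$}  B: {$,a,b,c,d}  C: {$,b}

FOLLOW(B) = ["$", "a", "b", "c", "d"]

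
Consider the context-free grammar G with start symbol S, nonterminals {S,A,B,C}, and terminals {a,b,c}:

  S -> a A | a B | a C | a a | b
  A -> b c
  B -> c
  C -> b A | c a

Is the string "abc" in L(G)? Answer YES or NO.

CNF form of G:
  S -> T2 A | T2 B | T2 C | T2 T2 | b
  A -> T0 T1
  B -> c
  C -> T0 A | T1 T2
  T0 -> b
  T1 -> c
  T2 -> a

CYK fill:
  [0..0]={T2}  "a"  orig:{}
  [1..1]={S,T0}  "b"  orig:{S}
  [2..2]={B,T1}  "c"  orig:{B}
  [0..1]=∅  "ab"
  [1..2]={A}  "bc"
  [0..2]={S}  "abc"

S ∈ T[0,2] ⇒ YES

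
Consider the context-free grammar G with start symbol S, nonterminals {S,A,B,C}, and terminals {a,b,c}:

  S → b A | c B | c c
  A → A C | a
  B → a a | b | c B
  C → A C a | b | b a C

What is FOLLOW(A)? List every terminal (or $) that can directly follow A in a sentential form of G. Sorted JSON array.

FIRST sets, iterate to fixpoint:
round 1:
  A via A→a: +{a}
  B via B→a a: +{a}
  B via B→b: +{b}
  B via B→c B: +{c}
  C via C→A C a: +{a}
  C via C→b: +{b}
  S via S→b A: +{b}
  S via S→c B: +{c}
  FIRST(S)={b,c}  FIRST(A)={a}  FIRST(B)={a,b,c}  FIRST(C)={a,b}
round 2: (no change)
  FIRST(S)={b,c}  FIRST(A)={a}  FIRST(B)={a,b,c}  FIRST(C)={a,b}

FOLLOW sets:
initialize: $ ∈ FOLLOW(S)
pass 1:
  A→A C: FOLLOW(A) ⊇ FIRST(C) = {a,b}; new: +{a,b}
  A→A C: FOLLOW(C) ⊇ FOLLOW(A) ⊇ {a,b}; new: +{a,b}
  S→b A: FOLLOW(A) ⊇ FOLLOW(S) ⊇ {$}; new: +{$}
  S→c B: FOLLOW(B) ⊇ FOLLOW(S) ⊇ {$}; new: +{$}
  FOLLOW[S]={$}  FOLLOW[A]={$,a,b}  FOLLOW[B]={$}  FOLLOW[C]={a,b}
pass 2:
  A→A C: FOLLOW(C) ⊇ FOLLOW(A) ⊇ {$,a,b}; new: +{$}
  FOLLOW[S]={$}  FOLLOW[A]={$,a,b}  FOLLOW[B]={$}  FOLLOW[C]={$,a,b}
pass 3: (stable)
  FOLLOW[S]={$}  FOLLOW[A]={$,a,b}  FOLLOW[B]={$}  FOLLOW[C]={$,a,b}

FOLLOW(A) = ["$", "a", "b"]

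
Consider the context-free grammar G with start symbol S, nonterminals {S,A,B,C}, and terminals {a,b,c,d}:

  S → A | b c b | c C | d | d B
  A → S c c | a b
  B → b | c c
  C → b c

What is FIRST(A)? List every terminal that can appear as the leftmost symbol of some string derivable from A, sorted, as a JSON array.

FIRST iteration:
[1]
  A via A→a b: +{a}
  B via B→b: +{b}
  B via B→c c: +{c}
  C via C→b c: +{b}
  S via S→A: +{a}
  S via S→b c b: +{b}
  S via S→c C: +{c}
  S via S→d: +{d}
  S: {a,b,c,d}  A: {a}  B: {b,c}  C: {b}
[2]
  A via A→S c c: +{b,c,d}
  S: {a,b,c,d}  A: {a,b,c,d}  B: {b,c}  C: {b}
[3] done
  S: {a,b,c,d}  A: {a,b,c,d}  B: {b,c}  C: {b}

FIRST(A) = ["a", "b", "c", "d"]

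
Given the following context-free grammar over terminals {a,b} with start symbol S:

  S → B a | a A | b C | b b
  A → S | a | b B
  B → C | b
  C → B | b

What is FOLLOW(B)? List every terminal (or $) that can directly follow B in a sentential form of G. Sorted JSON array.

FIRST iteration:
pass 1:
  A via A→a: +{a}
  A via A→b B: +{b}
  B via B→b: +{b}
  C via C→B: +{b}
  S via S→B a: +{b}
  S via S→a A: +{a}
  FIRST(S)={a,b}  FIRST(A)={a,b}  FIRST(B)={b}  FIRST(C)={b}
pass 2: (no change)
  FIRST(S)={a,b}  FIRST(A)={a,b}  FIRST(B)={b}  FIRST(C)={b}

Compute FOLLOW by fixpoint:
FOLLOW(S) := {$}
round 1:
  S→B a: FOLLOW(B) ⊇ FIRST(a) = {a}; new: +{a}
  S→a A: FOLLOW(A) ⊇ FOLLOW(S) ⊇ {$}; new: +{$}
  S→b C: FOLLOW(C) ⊇ FOLLOW(S) ⊇ {$}; new: +{$}
  S: {$}  A: {$}  B: {a}  C: {$}
round 2:
  A→b B: FOLLOW(B) ⊇ FOLLOW(A) ⊇ {$}; new: +{$}
  B→C: FOLLOW(C) ⊇ FOLLOW(B) ⊇ {$,a}; new: +{a}
  S: {$}  A: {$}  B: {$,a}  C: {$,a}
round 3: (no change)
  S: {$}  A: {$}  B: {$,a}  C: {$,a}

FOLLOW(B) = ["$", "a"]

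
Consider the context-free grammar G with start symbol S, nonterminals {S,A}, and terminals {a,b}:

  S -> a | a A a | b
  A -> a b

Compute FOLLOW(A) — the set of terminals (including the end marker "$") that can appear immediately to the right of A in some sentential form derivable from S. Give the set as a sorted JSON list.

FIRST sets, iterate to fixpoint:
round 1:
  A via A→a b: +{a}
  S via S→a: +{a}
  S via S→b: +{b}
  FIRST(S)={a,b}  FIRST(A)={a}
round 2: (no change)
  FIRST(S)={a,b}  FIRST(A)={a}

Compute FOLLOW by fixpoint:
seed FOLLOW(S) with $
pass 1:
  S→a A a: FOLLOW(A) ⊇ FIRST(a) = {a}; new: +{a}
  S: {$}  A: {a}
pass 2: (no change)
  S: {$}  A: {a}

FOLLOW(A) = ["a"]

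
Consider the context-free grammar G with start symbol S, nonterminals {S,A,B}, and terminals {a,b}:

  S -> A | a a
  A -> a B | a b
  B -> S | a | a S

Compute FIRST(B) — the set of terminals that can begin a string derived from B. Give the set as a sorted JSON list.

FIRST iteration:
iter 1:
  A via A→a B: +{a}
  B via B→a: +{a}
  S via S→A: +{a}
  FIRST[S]={a}  FIRST[A]={a}  FIRST[B]={a}
iter 2: done
  FIRST[S]={a}  FIRST[A]={a}  FIRST[B]={a}

FIRST(B) = ["a"]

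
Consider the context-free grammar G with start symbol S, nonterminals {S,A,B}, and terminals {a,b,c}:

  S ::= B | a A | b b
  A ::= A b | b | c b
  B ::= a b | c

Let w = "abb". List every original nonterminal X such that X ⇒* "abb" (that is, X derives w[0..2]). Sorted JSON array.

CNF form of G:
  S -> T0 T0 | T2 A | T2 T0 | c
  A -> A T0 | T1 T0 | b
  B -> T2 T0 | c
  T0 -> b
  T1 -> c
  T2 -> a

CYK fill (cells [i..j] with 0 ≤ i ≤ j ≤ 2 only):
  T[0,0] 'a' = {T2}  orig:{}
  T[1,1] 'b' = {A,T0}  orig:{A}
  T[2,2] 'b' = {A,T0}  orig:{A}
  T[0,1] 'ab' = {B,S}
  T[1,2] 'bb' = {A,S}
  T[0,2] 'abb' = {S}

Original NTs in T[0,2] deriving "abb": ["S"]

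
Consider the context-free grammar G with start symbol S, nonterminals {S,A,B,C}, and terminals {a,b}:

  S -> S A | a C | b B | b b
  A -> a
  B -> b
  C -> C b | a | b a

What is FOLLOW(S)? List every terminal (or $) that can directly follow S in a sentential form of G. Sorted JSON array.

FIRST iteration:
[1]
  A via A→a: +{a}
  B via B→b: +{b}
  C via C→a: +{a}
  C via C→b a: +{b}
  S via S→a C: +{a}
  S via S→b B: +{b}
  S: {a,b}  A: {a}  B: {b}  C: {a,b}
[2] (no change)
  S: {a,b}  A: {a}  B: {b}  C: {a,b}

FOLLOW sets:
seed FOLLOW(S) with $
iter 1:
  C→C b: FOLLOW(C) ⊇ FIRST(b) = {b}; new: +{b}
  S→S A: FOLLOW(S) ⊇ FIRST(A) = {a}; new: +{a}
  S→S A: FOLLOW(A) ⊇ FOLLOW(S) ⊇ {$,a}; new: +{$,a}
  S→a C: FOLLOW(C) ⊇ FOLLOW(S) ⊇ {$,a}; new: +{$,a}
  S→b B: FOLLOW(B) ⊇ FOLLOW(S) ⊇ {$,a}; new: +{$,a}
  FOLLOW[S]={$,a}  FOLLOW[A]={$,a}  FOLLOW[B]={$,a}  FOLLOW[C]={$,a,b}
iter 2: (stable)
  FOLLOW[S]={$,a}  FOLLOW[A]={$,a}  FOLLOW[B]={$,a}  FOLLOW[C]={$,a,b}

FOLLOW(S) = ["$", "a"]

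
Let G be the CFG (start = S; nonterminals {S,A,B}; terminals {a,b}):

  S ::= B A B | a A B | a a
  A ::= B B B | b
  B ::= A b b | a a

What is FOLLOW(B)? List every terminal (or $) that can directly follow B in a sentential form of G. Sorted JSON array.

FIRST sets, iterate to fixpoint:
pass 1:
  A via A→b: +{b}
  B via B→A b b: +{b}
  B via B→a a: +{a}
  S via S→B A B: +{a,b}
  FIRST[S]={a,b}  FIRST[A]={b}  FIRST[B]={a,b}
pass 2:
  A via A→B B B: +{a}
  FIRST[S]={a,b}  FIRST[A]={a,b}  FIRST[B]={a,b}
pass 3: done
  FIRST[S]={a,b}  FIRST[A]={a,b}  FIRST[B]={a,b}

Compute FOLLOW by fixpoint:
seed FOLLOW(S) with $
pass 1:
  A→B B B: FOLLOW(B) ⊇ FIRST(B) = {a,b}; new: +{a,b}
  B→A b b: FOLLOW(A) ⊇ FIRST(b) = {b}; new: +{b}
  S→B A B: FOLLOW(A) ⊇ FIRST(B) = {a,b}; new: +{a}
  S→B A B: FOLLOW(B) ⊇ FOLLOW(S) ⊇ {$}; new: +{$}
  FOLLOW(S)={$}  FOLLOW(A)={a,b}  FOLLOW(B)={$,a,b}
pass 2: (no change)
  FOLLOW(S)={$}  FOLLOW(A)={a,b}  FOLLOW(B)={$,a,b}

FOLLOW(B) = ["$", "a", "b"]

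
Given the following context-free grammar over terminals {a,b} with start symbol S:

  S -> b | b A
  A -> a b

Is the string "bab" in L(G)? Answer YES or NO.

Convert to CNF:
  S -> T1 A | b
  A -> T0 T1
  T0 -> a
  T1 -> b

CYK fill:
  [0..0]={S,T1}  "b"  orig:{S}
  [1..1]={T0}  "a"  orig:{}
  [2..2]={S,T1}  "b"  orig:{S}
  [0..1]=∅  "ba"
  [1..2]={A}  "ab"
  [0..2]={S}  "bab"

S ∈ T[0,2] ⇒ YES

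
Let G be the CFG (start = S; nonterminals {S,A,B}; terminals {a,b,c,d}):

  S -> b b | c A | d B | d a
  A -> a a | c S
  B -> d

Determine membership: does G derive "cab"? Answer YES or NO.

CNF form of G:
  S -> T1 A | T2 T2 | T3 B | T3 T0
  A -> T0 T0 | T1 S
  B -> d
  T0 -> a
  T1 -> c
  T2 -> b
  T3 -> d

Fill CYK table bottom-up:
  T[0,0] 'c' = {T1}  orig:{}
  T[1,1] 'a' = {T0}  orig:{}
  T[2,2] 'b' = {T2}  orig:{}
  T[0,1] 'ca' = ∅
  T[1,2] 'ab' = ∅
  T[0,2] 'cab' = ∅

S ∉ T[0,2] ⇒ NO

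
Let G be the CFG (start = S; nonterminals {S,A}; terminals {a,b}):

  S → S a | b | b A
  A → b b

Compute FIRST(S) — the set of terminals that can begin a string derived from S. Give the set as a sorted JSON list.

FIRST sets, iterate to fixpoint:
[1]
  A via A→b b: +{b}
  S via S→b: +{b}
  FIRST(S)={b}  FIRST(A)={b}
[2] — fixpoint
  FIRST(S)={b}  FIRST(A)={b}

FIRST(S) = ["b"]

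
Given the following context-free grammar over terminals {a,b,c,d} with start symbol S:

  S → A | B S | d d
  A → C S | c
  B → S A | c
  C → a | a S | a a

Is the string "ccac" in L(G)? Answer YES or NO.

CNF form of G:
  S -> B S | C S | T1 T1 | c
  A -> C S | c
  B -> S A | c
  C -> T0 S | T0 T0 | a
  T0 -> a
  T1 -> d

CYK table (by increasing span):
  [0..0]={A,B,S}  "c"
  [1..1]={A,B,S}  "c"
  [2..2]={C,T0}  "a"  orig:{C}
  [3..3]={A,B,S}  "c"
  [0..1]={B,S}  "cc"
  [1..2]=∅  "ca"
  [2..3]={A,C,S}  "ac"
  [0..2]=∅  "cca"
  [1..3]={B,S}  "cac"
  [0..3]={B,S}  "ccac"

S ∈ T[0,3] ⇒ YES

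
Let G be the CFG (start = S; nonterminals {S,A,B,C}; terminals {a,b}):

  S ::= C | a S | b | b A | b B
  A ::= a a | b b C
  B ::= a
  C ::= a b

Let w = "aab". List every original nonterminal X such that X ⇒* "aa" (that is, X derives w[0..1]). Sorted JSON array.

CNF form of G:
  S -> T0 S | T0 T1 | T1 A | T1 B | b
  A -> T0 T0 | T1 X2
  B -> a
  C -> T0 T1
  T0 -> a
  T1 -> b
  X2 -> T1 C

CYK table (by increasing span) — only the sub-triangle for w[0..1]:
  [0..0]={B,T0}  "a"  orig:{B}
  [1..1]={B,T0}  "a"  orig:{B}
  [0..1]={A}  "aa"

Original NTs in T[0,1] deriving "aa": ["A"]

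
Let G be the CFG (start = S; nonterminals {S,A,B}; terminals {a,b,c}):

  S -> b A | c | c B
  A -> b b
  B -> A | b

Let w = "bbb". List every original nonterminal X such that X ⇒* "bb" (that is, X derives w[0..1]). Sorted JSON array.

Convert to CNF:
  S -> T0 A | T1 B | c
  A -> T0 T0
  B -> T0 T0 | b
  T0 -> b
  T1 -> c

CYK fill — only the sub-triangle for w[0..1]:
  cell(0,0) b: {B,T0}  orig:{B}
  cell(1,1) b: {B,T0}  orig:{B}
  cell(0,1) bb: {A,B}

Original NTs in T[0,1] deriving "bb": ["A", "B"]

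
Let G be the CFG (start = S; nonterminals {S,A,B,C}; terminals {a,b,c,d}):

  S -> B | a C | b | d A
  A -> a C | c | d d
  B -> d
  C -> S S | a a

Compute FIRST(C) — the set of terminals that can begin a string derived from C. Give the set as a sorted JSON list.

FIRST sets, iterate to fixpoint:
round 1:
  A via A→a C: +{a}
  A via A→c: +{c}
  A via A→d d: +{d}
  B via B→d: +{d}
  C via C→a a: +{a}
  S via S→B: +{d}
  S via S→a C: +{a}
  S via S→b: +{b}
  FIRST(S)={a,b,d}  FIRST(A)={a,c,d}  FIRST(B)={d}  FIRST(C)={a}
round 2:
  C via C→S S: +{b,d}
  FIRST(S)={a,b,d}  FIRST(A)={a,c,d}  FIRST(B)={d}  FIRST(C)={a,b,d}
round 3: (stable)
  FIRST(S)={a,b,d}  FIRST(A)={a,c,d}  FIRST(B)={d}  FIRST(C)={a,b,d}

FIRST(C) = ["a", "b", "d"]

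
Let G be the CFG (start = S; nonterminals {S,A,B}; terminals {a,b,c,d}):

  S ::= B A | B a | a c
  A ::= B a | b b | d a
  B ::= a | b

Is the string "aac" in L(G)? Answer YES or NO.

Convert to CNF:
  S -> B A | B T0 | T0 T3
  A -> B T0 | T1 T1 | T2 T0
  B -> a | b
  T0 -> a
  T1 -> b
  T2 -> d
  T3 -> c

CYK fill:
  T[0,0] 'a' = {B,T0}  orig:{B}
  T[1,1] 'a' = {B,T0}  orig:{B}
  T[2,2] 'c' = {T3}  orig:{}
  T[0,1] 'aa' = {A,S}
  T[1,2] 'ac' = {S}
  T[0,2] 'aac' = ∅

S ∉ T[0,2] ⇒ NO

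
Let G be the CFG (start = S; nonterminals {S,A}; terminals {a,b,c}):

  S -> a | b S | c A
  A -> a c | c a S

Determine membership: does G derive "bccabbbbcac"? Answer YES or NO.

CNF form of G:
  S -> T1 A | T2 S | a
  A -> T0 T1 | T1 X3
  T0 -> a
  T1 -> c
  T2 -> b
  X3 -> T0 S

Fill CYK table bottom-up:
  cell(0,0) b: {T2}  orig:{}
  cell(1,1) c: {T1}  orig:{}
  cell(2,2) c: {T1}  orig:{}
  cell(3,3) a: {S,T0}  orig:{S}
  cell(4,4) b: {T2}  orig:{}
  cell(5,5) b: {T2}  orig:{}
  cell(6,6) b: {T2}  orig:{}
  cell(7,7) b: {T2}  orig:{}
  cell(8,8) c: {T1}  orig:{}
  cell(9,9) a: {S,T0}  orig:{S}
  cell(10,10) c: {T1}  orig:{}
  cell(0,1) bc: ∅
  cell(1,2) cc: ∅
  cell(2,3) ca: ∅
  cell(3,4) ab: ∅
  cell(4,5) bb: ∅
  cell(5,6) bb: ∅
  cell(6,7) bb: ∅
  cell(7,8) bc: ∅
  cell(8,9) ca: ∅
  cell(9,10) ac: {A}
  cell(0,2) bcc: ∅
  cell(1,3) cca: ∅
  cell(2,4) cab: ∅
  cell(3,5) abb: ∅
  cell(4,6) bbb: ∅
  cell(5,7) bbb: ∅
  cell(6,8) bbc: ∅
  cell(7,9) bca: ∅
  cell(8,10) cac: {S}
  cell(0,3) bcca: ∅
  cell(1,4) ccab: ∅
  cell(2,5) cabb: ∅
  cell(3,6) abbb: ∅
  cell(4,7) bbbb: ∅
  cell(5,8) bbbc: ∅
  cell(6,9) bbca: ∅
  cell(7,10) bcac: {S}
  cell(0,4) bccab: ∅
  cell(1,5) ccabb: ∅
  cell(2,6) cabbb: ∅
  cell(3,7) abbbb: ∅
  cell(4,8) bbbbc: ∅
  cell(5,9) bbbca: ∅
  cell(6,10) bbcac: {S}
  cell(0,5) bccabb: ∅
  cell(1,6) ccabbb: ∅
  cell(2,7) cabbbb: ∅
  cell(3,8) abbbbc: ∅
  cell(4,9) bbbbca: ∅
  cell(5,10) bbbcac: {S}
  cell(0,6) bccabbb: ∅
  cell(1,7) ccabbbb: ∅
  cell(2,8) cabbbbc: ∅
  cell(3,9) abbbbca: ∅
  cell(4,10) bbbbcac: {S}
  cell(0,7) bccabbbb: ∅
  cell(1,8) ccabbbbc: ∅
  cell(2,9) cabbbbca: ∅
  cell(3,10) abbbbcac: {X3}  orig:{}
  cell(0,8) bccabbbbc: ∅
  cell(1,9) ccabbbbca: ∅
  cell(2,10) cabbbbcac: {A}
  cell(0,9) bccabbbbca: ∅
  cell(1,10) ccabbbbcac: {S}
  cell(0,10) bccabbbbcac: {S}

S ∈ T[0,10] ⇒ YES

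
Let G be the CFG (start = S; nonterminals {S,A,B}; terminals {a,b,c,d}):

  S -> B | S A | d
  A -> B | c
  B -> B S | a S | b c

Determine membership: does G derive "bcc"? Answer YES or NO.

CNF form of G:
  S -> B S | S A | T0 S | T1 T2 | d
  A -> B S | T0 S | T1 T2 | c
  B -> B S | T0 S | T1 T2
  T0 -> a
  T1 -> b
  T2 -> c

Fill CYK table bottom-up:
  T[0,0] 'b' = {T1}  orig:{}
  T[1,1] 'c' = {A,T2}  orig:{A}
  T[2,2] 'c' = {A,T2}  orig:{A}
  T[0,1] 'bc' = {A,B,S}
  T[1,2] 'cc' = ∅
  T[0,2] 'bcc' = {S}

S ∈ T[0,2] ⇒ YES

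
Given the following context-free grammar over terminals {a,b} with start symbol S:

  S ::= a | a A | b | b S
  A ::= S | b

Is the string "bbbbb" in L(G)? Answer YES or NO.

CNF form of G:
  S -> T0 A | T1 S | a | b
  A -> T0 A | T1 S | a | b
  T0 -> a
  T1 -> b

CYK table (by increasing span):
  T[0,0] 'b' = {A,S,T1}  orig:{A,S}
  T[1,1] 'b' = {A,S,T1}  orig:{A,S}
  T[2,2] 'b' = {A,S,T1}  orig:{A,S}
  T[3,3] 'b' = {A,S,T1}  orig:{A,S}
  T[4,4] 'b' = {A,S,T1}  orig:{A,S}
  T[0,1] 'bb' = {A,S}
  T[1,2] 'bb' = {A,S}
  T[2,3] 'bb' = {A,S}
  T[3,4] 'bb' = {A,S}
  T[0,2] 'bbb' = {A,S}
  T[1,3] 'bbb' = {A,S}
  T[2,4] 'bbb' = {A,S}
  T[0,3] 'bbbb' = {A,S}
  T[1,4] 'bbbb' = {A,S}
  T[0,4] 'bbbbb' = {A,S}

S ∈ T[0,4] ⇒ YES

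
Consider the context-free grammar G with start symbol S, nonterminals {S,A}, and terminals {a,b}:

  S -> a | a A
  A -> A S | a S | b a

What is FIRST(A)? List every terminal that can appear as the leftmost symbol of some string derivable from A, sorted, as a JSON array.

Compute FIRST by fixpoint:
iter 1:
  A via A→a S: +{a}
  A via A→b a: +{b}
  S via S→a: +{a}
  S: {a}  A: {a,b}
iter 2: (no change)
  S: {a}  A: {a,b}

FIRST(A) = ["a", "b"]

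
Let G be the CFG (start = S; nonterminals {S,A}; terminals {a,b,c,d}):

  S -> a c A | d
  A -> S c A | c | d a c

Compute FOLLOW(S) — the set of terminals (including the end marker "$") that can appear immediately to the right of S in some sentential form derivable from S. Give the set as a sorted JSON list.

FIRST sets, iterate to fixpoint:
iter 1:
  A via A→c: +{c}
  A via A→d a c: +{d}
  S via S→a c A: +{a}
  S via S→d: +{d}
  S: {a,d}  A: {c,d}
iter 2:
  A via A→S c A: +{a}
  S: {a,d}  A: {a,c,d}
iter 3: — fixpoint
  S: {a,d}  A: {a,c,d}

FOLLOW sets:
FOLLOW(S) := {$}
pass 1:
  A→S c A: FOLLOW(S) ⊇ FIRST(c) = {c}; new: +{c}
  S→a c A: FOLLOW(A) ⊇ FOLLOW(S) ⊇ {$,c}; new: +{$,c}
  FOLLOW[S]={$,c}  FOLLOW[A]={$,c}
pass 2: (stable)
  FOLLOW[S]={$,c}  FOLLOW[A]={$,c}

FOLLOW(S) = ["$", "c"]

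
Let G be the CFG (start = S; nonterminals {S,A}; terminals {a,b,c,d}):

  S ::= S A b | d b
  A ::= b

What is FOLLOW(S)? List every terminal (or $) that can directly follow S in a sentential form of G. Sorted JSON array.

FIRST iteration:
pass 1:
  A via A→b: +{b}
  S via S→d b: +{d}
  FIRST(S)={d}  FIRST(A)={b}
pass 2: (no change)
  FIRST(S)={d}  FIRST(A)={b}

Compute FOLLOW by fixpoint:
FOLLOW(S) := {$}
iter 1:
  S→S A b: FOLLOW(S) ⊇ FIRST(A) = {b}; new: +{b}
  S→S A b: FOLLOW(A) ⊇ FIRST(b) = {b}; new: +{b}
  FOLLOW(S)={$,b}  FOLLOW(A)={b}
iter 2: — fixpoint
  FOLLOW(S)={$,b}  FOLLOW(A)={b}

FOLLOW(S) = ["$", "b"]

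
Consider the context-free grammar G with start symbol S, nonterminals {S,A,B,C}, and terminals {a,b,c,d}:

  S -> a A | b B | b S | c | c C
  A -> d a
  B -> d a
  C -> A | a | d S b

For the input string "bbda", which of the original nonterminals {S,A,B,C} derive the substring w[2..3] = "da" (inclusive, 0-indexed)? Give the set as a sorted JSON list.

Convert to CNF:
  S -> T1 A | T2 B | T2 S | T3 C | c
  A -> T0 T1
  B -> T0 T1
  C -> T0 T1 | T0 X4 | a
  T0 -> d
  T1 -> a
  T2 -> b
  T3 -> c
  X4 -> S T2

CYK table (by increasing span) — only the sub-triangle for w[2..3]:
  cell(2,2) d: {T0}  orig:{}
  cell(3,3) a: {C,T1}  orig:{C}
  cell(2,3) da: {A,B,C}

Original NTs in T[2,3] deriving "da": ["A", "B", "C"]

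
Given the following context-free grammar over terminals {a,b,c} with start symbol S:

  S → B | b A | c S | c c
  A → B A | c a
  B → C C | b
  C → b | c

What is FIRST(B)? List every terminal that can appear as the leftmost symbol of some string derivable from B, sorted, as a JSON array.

FIRST sets, iterate to fixpoint:
round 1:
  A via A→c a: +{c}
  B via B→b: +{b}
  C via C→b: +{b}
  C via C→c: +{c}
  S via S→B: +{b}
  S via S→c S: +{c}
  S: {b,c}  A: {c}  B: {b}  C: {b,c}
round 2:
  A via A→B A: +{b}
  B via B→C C: +{c}
  S: {b,c}  A: {b,c}  B: {b,c}  C: {b,c}
round 3: done
  S: {b,c}  A: {b,c}  B: {b,c}  C: {b,c}

FIRST(B) = ["b", "c"]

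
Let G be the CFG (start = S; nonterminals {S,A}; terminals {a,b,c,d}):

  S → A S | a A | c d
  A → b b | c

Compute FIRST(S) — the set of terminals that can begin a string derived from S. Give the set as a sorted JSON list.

FIRST iteration:
pass 1:
  A via A→b b: +{b}
  A via A→c: +{c}
  S via S→A S: +{b,c}
  S via S→a A: +{a}
  FIRST(S)={a,b,c}  FIRST(A)={b,c}
pass 2: (stable)
  FIRST(S)={a,b,c}  FIRST(A)={b,c}

FIRST(S) = ["a", "b", "c"]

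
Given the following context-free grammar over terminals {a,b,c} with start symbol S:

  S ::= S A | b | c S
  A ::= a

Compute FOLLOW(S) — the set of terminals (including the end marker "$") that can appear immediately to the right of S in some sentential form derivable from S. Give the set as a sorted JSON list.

FIRST iteration:
iter 1:
  A via A→a: +{a}
  S via S→b: +{b}
  S via S→c S: +{c}
  S: {b,c}  A: {a}
iter 2: — fixpoint
  S: {b,c}  A: {a}

FOLLOW iteration:
seed FOLLOW(S) with $
[1]
  S→S A: FOLLOW(S) ⊇ FIRST(A) = {a}; new: +{a}
  S→S A: FOLLOW(A) ⊇ FOLLOW(S) ⊇ {$,a}; new: +{$,a}
  FOLLOW(S)={$,a}  FOLLOW(A)={$,a}
[2] (no change)
  FOLLOW(S)={$,a}  FOLLOW(A)={$,a}

FOLLOW(S) = ["$", "a"]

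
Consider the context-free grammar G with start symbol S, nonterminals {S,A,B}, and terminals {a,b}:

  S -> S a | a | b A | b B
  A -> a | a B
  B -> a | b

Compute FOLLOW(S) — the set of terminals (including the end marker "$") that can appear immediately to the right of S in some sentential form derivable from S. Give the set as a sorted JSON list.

FIRST sets, iterate to fixpoint:
[1]
  A via A→a: +{a}
  B via B→a: +{a}
  B via B→b: +{b}
  S via S→a: +{a}
  S via S→b A: +{b}
  S: {a,b}  A: {a}  B: {a,b}
[2] (stable)
  S: {a,b}  A: {a}  B: {a,b}

Compute FOLLOW by fixpoint:
seed FOLLOW(S) with $
pass 1:
  S→S a: FOLLOW(S) ⊇ FIRST(a) = {a}; new: +{a}
  S→b A: FOLLOW(A) ⊇ FOLLOW(S) ⊇ {$,a}; new: +{$,a}
  S→b B: FOLLOW(B) ⊇ FOLLOW(S) ⊇ {$,a}; new: +{$,a}
  FOLLOW[S]={$,a}  FOLLOW[A]={$,a}  FOLLOW[B]={$,a}
pass 2: (no change)
  FOLLOW[S]={$,a}  FOLLOW[A]={$,a}  FOLLOW[B]={$,a}

FOLLOW(S) = ["$", "a"]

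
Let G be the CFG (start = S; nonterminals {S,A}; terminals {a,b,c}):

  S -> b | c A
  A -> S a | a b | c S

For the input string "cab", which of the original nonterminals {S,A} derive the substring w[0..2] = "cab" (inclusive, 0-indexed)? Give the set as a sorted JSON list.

Convert to CNF:
  S -> T2 A | b
  A -> S T0 | T0 T1 | T2 S
  T0 -> a
  T1 -> b
  T2 -> c

Fill CYK table bottom-up — only the sub-triangle for w[0..2]:
  T[0,0] 'c' = {T2}  orig:{}
  T[1,1] 'a' = {T0}  orig:{}
  T[2,2] 'b' = {S,T1}  orig:{S}
  T[0,1] 'ca' = ∅
  T[1,2] 'ab' = {A}
  T[0,2] 'cab' = {S}

Original NTs in T[0,2] deriving "cab": ["S"]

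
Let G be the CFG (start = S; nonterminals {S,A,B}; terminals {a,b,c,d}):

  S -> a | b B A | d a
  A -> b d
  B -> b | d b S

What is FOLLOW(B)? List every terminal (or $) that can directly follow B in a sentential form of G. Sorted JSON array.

Compute FIRST by fixpoint:
round 1:
  A via A→b d: +{b}
  B via B→b: +{b}
  B via B→d b S: +{d}
  S via S→a: +{a}
  S via S→b B A: +{b}
  S via S→d a: +{d}
  S: {a,b,d}  A: {b}  B: {b,d}
round 2: — fixpoint
  S: {a,b,d}  A: {b}  B: {b,d}

FOLLOW iteration:
FOLLOW(S) := {$}
iter 1:
  S→b B A: FOLLOW(B) ⊇ FIRST(A) = {b}; new: +{b}
  S→b B A: FOLLOW(A) ⊇ FOLLOW(S) ⊇ {$}; new: +{$}
  FOLLOW[S]={$}  FOLLOW[A]={$}  FOLLOW[B]={b}
iter 2:
  B→d b S: FOLLOW(S) ⊇ FOLLOW(B) ⊇ {b}; new: +{b}
  S→b B A: FOLLOW(A) ⊇ FOLLOW(S) ⊇ {$,b}; new: +{b}
  FOLLOW[S]={$,b}  FOLLOW[A]={$,b}  FOLLOW[B]={b}
iter 3: (stable)
  FOLLOW[S]={$,b}  FOLLOW[A]={$,b}  FOLLOW[B]={b}

FOLLOW(B) = ["b"]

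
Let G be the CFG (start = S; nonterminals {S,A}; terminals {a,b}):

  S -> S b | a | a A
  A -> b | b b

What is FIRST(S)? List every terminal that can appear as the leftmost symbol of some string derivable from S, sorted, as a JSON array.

FIRST sets, iterate to fixpoint:
[1]
  A via A→b: +{b}
  S via S→a: +{a}
  S: {a}  A: {b}
[2] — fixpoint
  S: {a}  A: {b}

FIRST(S) = ["a"]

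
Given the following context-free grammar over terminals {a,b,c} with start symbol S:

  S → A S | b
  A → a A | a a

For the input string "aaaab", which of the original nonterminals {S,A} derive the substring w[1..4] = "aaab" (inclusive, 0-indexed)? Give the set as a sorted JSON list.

CNF form of G:
  S -> A S | b
  A -> T0 A | T0 T0
  T0 -> a

CYK table (by increasing span) (cells [i..j] with 1 ≤ i ≤ j ≤ 4 only):
  [1..1]={T0}  "a"  orig:{}
  [2..2]={T0}  "a"  orig:{}
  [3..3]={T0}  "a"  orig:{}
  [4..4]={S}  "b"
  [1..2]={A}  "aa"
  [2..3]={A}  "aa"
  [3..4]=∅  "ab"
  [1..3]={A}  "aaa"
  [2..4]={S}  "aab"
  [1..4]={S}  "aaab"

Original NTs in T[1,4] deriving "aaab": ["S"]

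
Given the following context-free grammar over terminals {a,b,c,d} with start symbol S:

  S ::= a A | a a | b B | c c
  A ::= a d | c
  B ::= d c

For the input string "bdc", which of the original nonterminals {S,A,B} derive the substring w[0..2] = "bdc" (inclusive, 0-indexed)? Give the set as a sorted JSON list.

CNF form of G:
  S -> T0 A | T0 T0 | T2 T2 | T3 B
  A -> T0 T1 | c
  B -> T1 T2
  T0 -> a
  T1 -> d
  T2 -> c
  T3 -> b

CYK fill — only the sub-triangle for w[0..2]:
  T[0,0] 'b' = {T3}  orig:{}
  T[1,1] 'd' = {T1}  orig:{}
  T[2,2] 'c' = {A,T2}  orig:{A}
  T[0,1] 'bd' = ∅
  T[1,2] 'dc' = {B}
  T[0,2] 'bdc' = {S}

Original NTs in T[0,2] deriving "bdc": ["S"]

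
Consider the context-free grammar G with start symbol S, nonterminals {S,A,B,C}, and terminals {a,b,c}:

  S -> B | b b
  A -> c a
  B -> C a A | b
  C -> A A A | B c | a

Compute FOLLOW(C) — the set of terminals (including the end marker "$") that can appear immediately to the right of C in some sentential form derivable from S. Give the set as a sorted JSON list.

Compute FIRST by fixpoint:
[1]
  A via A→c a: +{c}
  B via B→b: +{b}
  C via C→A A A: +{c}
  C via C→B c: +{b}
  C via C→a: +{a}
  S via S→B: +{b}
  FIRST[S]={b}  FIRST[A]={c}  FIRST[B]={b}  FIRST[C]={a,b,c}
[2]
  B via B→C a A: +{a,c}
  S via S→B: +{a,c}
  FIRST[S]={a,b,c}  FIRST[A]={c}  FIRST[B]={a,b,c}  FIRST[C]={a,b,c}
[3] — fixpoint
  FIRST[S]={a,b,c}  FIRST[A]={c}  FIRST[B]={a,b,c}  FIRST[C]={a,b,c}

FOLLOW iteration:
seed FOLLOW(S) with $
iter 1:
  B→C a A: FOLLOW(C) ⊇ FIRST(a) = {a}; new: +{a}
  C→A A A: FOLLOW(A) ⊇ FIRST(A) = {c}; new: +{c}
  C→A A A: FOLLOW(A) ⊇ FOLLOW(C) ⊇ {a}; new: +{a}
  C→B c: FOLLOW(B) ⊇ FIRST(c) = {c}; new: +{c}
  S→B: FOLLOW(B) ⊇ FOLLOW(S) ⊇ {$}; new: +{$}
  FOLLOW[S]={$}  FOLLOW[A]={a,c}  FOLLOW[B]={$,c}  FOLLOW[C]={a}
iter 2:
  B→C a A: FOLLOW(A) ⊇ FOLLOW(B) ⊇ {$,c}; new: +{$}
  FOLLOW[S]={$}  FOLLOW[A]={$,a,c}  FOLLOW[B]={$,c}  FOLLOW[C]={a}
iter 3: — fixpoint
  FOLLOW[S]={$}  FOLLOW[A]={$,a,c}  FOLLOW[B]={$,c}  FOLLOW[C]={a}

FOLLOW(C) = ["a"]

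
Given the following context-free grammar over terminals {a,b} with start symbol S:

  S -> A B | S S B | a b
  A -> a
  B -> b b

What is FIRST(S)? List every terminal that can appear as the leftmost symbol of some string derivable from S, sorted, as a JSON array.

FIRST iteration:
pass 1:
  A via A→a: +{a}
  B via B→b b: +{b}
  S via S→A B: +{a}
  FIRST[S]={a}  FIRST[A]={a}  FIRST[B]={b}
pass 2: done
  FIRST[S]={a}  FIRST[A]={a}  FIRST[B]={b}

FIRST(S) = ["a"]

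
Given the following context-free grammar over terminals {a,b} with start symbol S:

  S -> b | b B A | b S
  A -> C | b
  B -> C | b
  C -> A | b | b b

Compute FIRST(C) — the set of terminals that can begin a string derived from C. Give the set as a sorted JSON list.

FIRST sets, iterate to fixpoint:
[1]
  A via A→b: +{b}
  B via B→b: +{b}
  C via C→A: +{b}
  S via S→b: +{b}
  S: {b}  A: {b}  B: {b}  C: {b}
[2] done
  S: {b}  A: {b}  B: {b}  C: {b}

FIRST(C) = ["b"]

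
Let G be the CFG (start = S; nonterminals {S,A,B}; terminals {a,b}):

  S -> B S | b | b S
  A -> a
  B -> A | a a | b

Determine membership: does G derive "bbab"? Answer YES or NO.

CNF form of G:
  S -> B S | T1 S | b
  A -> a
  B -> T0 T0 | a | b
  T0 -> a
  T1 -> b

CYK fill:
  [0..0]={B,S,T1}  "b"  orig:{B,S}
  [1..1]={B,S,T1}  "b"  orig:{B,S}
  [2..2]={A,B,T0}  "a"  orig:{A,B}
  [3..3]={B,S,T1}  "b"  orig:{B,S}
  [0..1]={S}  "bb"
  [1..2]=∅  "ba"
  [2..3]={S}  "ab"
  [0..2]=∅  "bba"
  [1..3]={S}  "bab"
  [0..3]={S}  "bbab"

S ∈ T[0,3] ⇒ YES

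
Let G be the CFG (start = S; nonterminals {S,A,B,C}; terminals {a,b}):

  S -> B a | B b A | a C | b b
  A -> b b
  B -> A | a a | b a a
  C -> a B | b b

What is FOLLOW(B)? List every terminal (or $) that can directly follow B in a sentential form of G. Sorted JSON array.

FIRST sets, iterate to fixpoint:
[1]
  A via A→b b: +{b}
  B via B→A: +{b}
  B via B→a a: +{a}
  C via C→a B: +{a}
  C via C→b b: +{b}
  S via S→B a: +{a,b}
  FIRST[S]={a,b}  FIRST[A]={b}  FIRST[B]={a,b}  FIRST[C]={a,b}
[2] (no change)
  FIRST[S]={a,b}  FIRST[A]={b}  FIRST[B]={a,b}  FIRST[C]={a,b}

FOLLOW iteration:
seed FOLLOW(S) with $
round 1:
  S→B a: FOLLOW(B) ⊇ FIRST(a) = {a}; new: +{a}
  S→B b A: FOLLOW(B) ⊇ FIRST(b) = {b}; new: +{b}
  S→B b A: FOLLOW(A) ⊇ FOLLOW(S) ⊇ {$}; new: +{$}
  S→a C: FOLLOW(C) ⊇ FOLLOW(S) ⊇ {$}; new: +{$}
  FOLLOW(S)={$}  FOLLOW(A)={$}  FOLLOW(B)={a,b}  FOLLOW(C)={$}
round 2:
  B→A: FOLLOW(A) ⊇ FOLLOW(B) ⊇ {a,b}; new: +{a,b}
  C→a B: FOLLOW(B) ⊇ FOLLOW(C) ⊇ {$}; new: +{$}
  FOLLOW(S)={$}  FOLLOW(A)={$,a,b}  FOLLOW(B)={$,a,b}  FOLLOW(C)={$}
round 3: — fixpoint
  FOLLOW(S)={$}  FOLLOW(A)={$,a,b}  FOLLOW(B)={$,a,b}  FOLLOW(C)={$}

FOLLOW(B) = ["$", "a", "b"]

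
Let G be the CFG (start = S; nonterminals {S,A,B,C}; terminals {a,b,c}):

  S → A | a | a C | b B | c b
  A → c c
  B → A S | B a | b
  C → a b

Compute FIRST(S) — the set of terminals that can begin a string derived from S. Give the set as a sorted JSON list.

FIRST iteration:
iter 1:
  A via A→c c: +{c}
  B via B→A S: +{c}
  B via B→b: +{b}
  C via C→a b: +{a}
  S via S→A: +{c}
  S via S→a: +{a}
  S via S→b B: +{b}
  FIRST(S)={a,b,c}  FIRST(A)={c}  FIRST(B)={b,c}  FIRST(C)={a}
iter 2: (stable)
  FIRST(S)={a,b,c}  FIRST(A)={c}  FIRST(B)={b,c}  FIRST(C)={a}

FIRST(S) = ["a", "b", "c"]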